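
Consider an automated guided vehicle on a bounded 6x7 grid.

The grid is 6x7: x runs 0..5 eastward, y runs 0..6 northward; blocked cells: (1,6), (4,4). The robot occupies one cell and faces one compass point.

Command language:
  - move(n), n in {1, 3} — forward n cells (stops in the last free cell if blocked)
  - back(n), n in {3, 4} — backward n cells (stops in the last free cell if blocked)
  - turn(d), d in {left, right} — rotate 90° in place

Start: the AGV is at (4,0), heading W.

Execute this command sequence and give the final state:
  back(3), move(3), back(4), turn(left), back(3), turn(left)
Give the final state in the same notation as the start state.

t0: at (4,0), heading W
step 1 (back(3)): at (5,0), heading W
step 2 (move(3)): at (2,0), heading W
step 3 (back(4)): at (5,0), heading W
step 4 (turn(left)): at (5,0), heading S
step 5 (back(3)): at (5,3), heading S
step 6 (turn(left)): at (5,3), heading E

at (5,3), heading E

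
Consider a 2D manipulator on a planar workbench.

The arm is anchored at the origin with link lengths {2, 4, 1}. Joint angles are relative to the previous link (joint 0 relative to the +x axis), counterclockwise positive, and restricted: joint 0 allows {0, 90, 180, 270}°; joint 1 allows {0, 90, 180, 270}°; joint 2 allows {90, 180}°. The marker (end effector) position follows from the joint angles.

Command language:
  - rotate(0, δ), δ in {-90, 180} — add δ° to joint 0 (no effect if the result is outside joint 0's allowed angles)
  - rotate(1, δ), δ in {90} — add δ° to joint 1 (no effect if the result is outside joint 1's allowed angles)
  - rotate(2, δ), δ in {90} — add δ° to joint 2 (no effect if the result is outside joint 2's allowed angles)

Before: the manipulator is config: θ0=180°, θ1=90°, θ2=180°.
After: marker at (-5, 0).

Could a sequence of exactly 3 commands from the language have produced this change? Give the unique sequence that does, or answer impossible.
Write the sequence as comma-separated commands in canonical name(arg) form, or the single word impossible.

t0: config: θ0=180°, θ1=90°, θ2=180°
step 1 (rotate(1, 90)): config: θ0=180°, θ1=180°, θ2=180°
step 2 (rotate(1, 90)): config: θ0=180°, θ1=270°, θ2=180°
step 3 (rotate(1, 90)): config: θ0=180°, θ1=0°, θ2=180°
no rival 3-sequence matches.

rotate(1, 90), rotate(1, 90), rotate(1, 90)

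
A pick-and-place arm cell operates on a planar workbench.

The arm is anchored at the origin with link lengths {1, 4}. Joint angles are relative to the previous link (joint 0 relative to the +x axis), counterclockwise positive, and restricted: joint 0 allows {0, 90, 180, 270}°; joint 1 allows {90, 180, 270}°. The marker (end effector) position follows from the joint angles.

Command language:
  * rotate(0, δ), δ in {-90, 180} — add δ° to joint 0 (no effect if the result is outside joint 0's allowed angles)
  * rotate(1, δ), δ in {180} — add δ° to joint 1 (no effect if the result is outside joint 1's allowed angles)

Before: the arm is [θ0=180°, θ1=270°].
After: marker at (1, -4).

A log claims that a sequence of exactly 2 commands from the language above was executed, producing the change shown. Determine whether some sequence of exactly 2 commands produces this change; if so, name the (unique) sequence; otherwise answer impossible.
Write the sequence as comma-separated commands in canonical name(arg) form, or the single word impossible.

begin: [θ0=180°, θ1=270°]
1. rotate(0, -90) → [θ0=90°, θ1=270°]
2. rotate(0, -90) → [θ0=0°, θ1=270°]
no other 2-command option fits: unique.

rotate(0, -90), rotate(0, -90)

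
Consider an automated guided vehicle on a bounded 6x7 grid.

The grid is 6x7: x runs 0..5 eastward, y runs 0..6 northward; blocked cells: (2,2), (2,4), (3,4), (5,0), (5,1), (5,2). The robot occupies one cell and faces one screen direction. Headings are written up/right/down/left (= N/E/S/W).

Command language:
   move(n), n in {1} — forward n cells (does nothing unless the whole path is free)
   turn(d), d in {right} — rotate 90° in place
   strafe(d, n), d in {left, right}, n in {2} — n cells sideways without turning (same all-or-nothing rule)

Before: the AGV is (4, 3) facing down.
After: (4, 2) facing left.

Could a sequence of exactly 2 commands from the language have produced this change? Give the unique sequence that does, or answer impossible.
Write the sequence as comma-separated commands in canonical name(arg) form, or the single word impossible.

key: running turn(right) before move(1) would end elsewhere — order is forced
start: (4, 3) facing down
[1] after move(1): (4, 2) facing down
[2] after turn(right): (4, 2) facing left
no rival 2-sequence matches.

move(1), turn(right)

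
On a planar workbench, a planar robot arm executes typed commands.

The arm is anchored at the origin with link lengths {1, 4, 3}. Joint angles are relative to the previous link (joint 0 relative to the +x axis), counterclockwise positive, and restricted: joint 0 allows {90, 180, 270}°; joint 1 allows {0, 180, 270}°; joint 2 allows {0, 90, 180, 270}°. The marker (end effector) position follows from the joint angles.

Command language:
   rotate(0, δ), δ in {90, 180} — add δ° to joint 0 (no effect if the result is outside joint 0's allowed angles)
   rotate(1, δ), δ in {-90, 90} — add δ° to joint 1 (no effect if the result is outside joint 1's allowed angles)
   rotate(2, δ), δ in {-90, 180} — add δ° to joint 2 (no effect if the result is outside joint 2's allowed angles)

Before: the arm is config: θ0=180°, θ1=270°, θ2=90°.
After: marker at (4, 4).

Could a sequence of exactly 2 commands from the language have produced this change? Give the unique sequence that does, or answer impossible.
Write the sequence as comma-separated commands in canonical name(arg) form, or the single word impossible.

rotate(0, 90), rotate(0, 180)

key: order matters: swapping rotate(0, 90) and rotate(0, 180) lands elsewhere
from: config: θ0=180°, θ1=270°, θ2=90°
step 1 (rotate(0, 90)): config: θ0=270°, θ1=270°, θ2=90°
step 2 (rotate(0, 180)): config: θ0=90°, θ1=270°, θ2=90°
all 36 alternatives checked — unique.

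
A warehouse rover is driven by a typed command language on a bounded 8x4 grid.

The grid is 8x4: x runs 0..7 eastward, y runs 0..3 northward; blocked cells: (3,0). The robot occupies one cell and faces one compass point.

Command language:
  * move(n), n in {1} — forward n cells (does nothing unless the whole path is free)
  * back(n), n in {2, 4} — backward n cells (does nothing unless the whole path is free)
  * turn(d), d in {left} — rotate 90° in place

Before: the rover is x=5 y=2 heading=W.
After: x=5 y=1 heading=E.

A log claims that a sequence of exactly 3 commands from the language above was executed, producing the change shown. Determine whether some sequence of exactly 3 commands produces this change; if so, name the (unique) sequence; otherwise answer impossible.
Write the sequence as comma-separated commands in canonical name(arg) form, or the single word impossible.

turn(left), move(1), turn(left)

key: cell and facing (now E) both changed — the 3 commands mix motion and turning
start: x=5 y=2 heading=W
1. turn(left) → x=5 y=2 heading=S
2. move(1) → x=5 y=1 heading=S
3. turn(left) → x=5 y=1 heading=E
uniquely the one of 64 3-step routes that fits.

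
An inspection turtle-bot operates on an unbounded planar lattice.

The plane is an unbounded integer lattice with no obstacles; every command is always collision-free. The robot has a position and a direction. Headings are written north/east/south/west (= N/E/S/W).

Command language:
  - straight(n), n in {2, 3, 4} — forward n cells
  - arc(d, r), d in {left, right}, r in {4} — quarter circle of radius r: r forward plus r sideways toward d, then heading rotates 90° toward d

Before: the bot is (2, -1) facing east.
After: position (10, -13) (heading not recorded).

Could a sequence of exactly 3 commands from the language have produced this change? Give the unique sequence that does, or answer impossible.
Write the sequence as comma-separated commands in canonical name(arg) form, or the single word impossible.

key: running arc(left, 4) before arc(right, 4) would end elsewhere — order is forced
initial: (2, -1) facing east
[1] after arc(right, 4): (6, -5) facing south
[2] after straight(4): (6, -9) facing south
[3] after arc(left, 4): (10, -13) facing east
all 125 alternatives checked — unique.

arc(right, 4), straight(4), arc(left, 4)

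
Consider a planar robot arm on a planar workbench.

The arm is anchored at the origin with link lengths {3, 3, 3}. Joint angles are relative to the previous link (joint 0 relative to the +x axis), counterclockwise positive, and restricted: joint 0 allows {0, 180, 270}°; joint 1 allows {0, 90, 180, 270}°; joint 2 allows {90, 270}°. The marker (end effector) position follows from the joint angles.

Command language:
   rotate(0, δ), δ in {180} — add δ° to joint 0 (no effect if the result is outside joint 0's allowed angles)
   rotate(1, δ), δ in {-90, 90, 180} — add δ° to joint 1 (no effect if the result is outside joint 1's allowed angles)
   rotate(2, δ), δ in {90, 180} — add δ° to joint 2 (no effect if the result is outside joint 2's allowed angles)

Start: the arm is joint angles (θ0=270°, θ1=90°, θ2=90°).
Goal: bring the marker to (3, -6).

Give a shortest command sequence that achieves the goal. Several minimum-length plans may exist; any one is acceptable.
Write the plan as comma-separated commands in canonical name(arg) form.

initial: joint angles (θ0=270°, θ1=90°, θ2=90°)
step 1 (rotate(1, -90)): joint angles (θ0=270°, θ1=0°, θ2=90°)
nothing shorter than 1 reaches the goal.

rotate(1, -90)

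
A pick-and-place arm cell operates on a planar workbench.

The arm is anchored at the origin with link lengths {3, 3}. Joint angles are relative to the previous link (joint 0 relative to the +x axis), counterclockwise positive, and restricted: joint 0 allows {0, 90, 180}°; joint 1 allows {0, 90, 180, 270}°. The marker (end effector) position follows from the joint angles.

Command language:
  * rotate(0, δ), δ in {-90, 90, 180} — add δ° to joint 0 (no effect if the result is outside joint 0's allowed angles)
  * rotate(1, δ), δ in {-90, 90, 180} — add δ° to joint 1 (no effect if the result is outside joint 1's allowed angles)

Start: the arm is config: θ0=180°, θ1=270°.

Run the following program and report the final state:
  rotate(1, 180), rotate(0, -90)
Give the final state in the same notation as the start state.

start: config: θ0=180°, θ1=270°
step 1 (rotate(1, 180)): config: θ0=180°, θ1=90°
step 2 (rotate(0, -90)): config: θ0=90°, θ1=90°

config: θ0=90°, θ1=90°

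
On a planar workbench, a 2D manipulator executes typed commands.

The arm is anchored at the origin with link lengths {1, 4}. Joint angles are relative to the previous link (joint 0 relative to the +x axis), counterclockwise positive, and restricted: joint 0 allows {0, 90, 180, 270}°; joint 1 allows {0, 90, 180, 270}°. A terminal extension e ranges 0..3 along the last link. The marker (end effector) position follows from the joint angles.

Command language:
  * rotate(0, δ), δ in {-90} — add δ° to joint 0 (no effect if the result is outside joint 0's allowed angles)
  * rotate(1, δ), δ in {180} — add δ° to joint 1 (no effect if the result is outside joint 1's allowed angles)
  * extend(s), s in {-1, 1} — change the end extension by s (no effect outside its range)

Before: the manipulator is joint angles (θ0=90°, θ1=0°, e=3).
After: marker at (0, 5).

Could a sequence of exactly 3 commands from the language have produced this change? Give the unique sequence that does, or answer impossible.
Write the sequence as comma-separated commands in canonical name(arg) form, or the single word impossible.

extend(-1), extend(-1), extend(-1)

from: joint angles (θ0=90°, θ1=0°, e=3)
1. extend(-1) → joint angles (θ0=90°, θ1=0°, e=2)
2. extend(-1) → joint angles (θ0=90°, θ1=0°, e=1)
3. extend(-1) → joint angles (θ0=90°, θ1=0°, e=0)
no rival 3-sequence matches.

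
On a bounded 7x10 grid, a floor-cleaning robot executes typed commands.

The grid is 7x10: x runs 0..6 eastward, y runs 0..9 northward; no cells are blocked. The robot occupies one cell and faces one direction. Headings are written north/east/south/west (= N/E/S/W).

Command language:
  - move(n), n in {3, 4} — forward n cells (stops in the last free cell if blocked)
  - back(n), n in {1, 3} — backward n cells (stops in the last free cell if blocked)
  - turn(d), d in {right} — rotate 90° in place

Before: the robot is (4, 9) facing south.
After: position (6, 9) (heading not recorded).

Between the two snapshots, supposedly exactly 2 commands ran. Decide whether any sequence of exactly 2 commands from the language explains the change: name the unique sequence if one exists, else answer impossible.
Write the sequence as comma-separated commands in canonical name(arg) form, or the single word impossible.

key: order matters: swapping turn(right) and back(3) lands elsewhere
initial: (4, 9) facing south
step 1 (turn(right)): (4, 9) facing west
step 2 (back(3)): (6, 9) facing west
all 25 alternatives checked — unique.

turn(right), back(3)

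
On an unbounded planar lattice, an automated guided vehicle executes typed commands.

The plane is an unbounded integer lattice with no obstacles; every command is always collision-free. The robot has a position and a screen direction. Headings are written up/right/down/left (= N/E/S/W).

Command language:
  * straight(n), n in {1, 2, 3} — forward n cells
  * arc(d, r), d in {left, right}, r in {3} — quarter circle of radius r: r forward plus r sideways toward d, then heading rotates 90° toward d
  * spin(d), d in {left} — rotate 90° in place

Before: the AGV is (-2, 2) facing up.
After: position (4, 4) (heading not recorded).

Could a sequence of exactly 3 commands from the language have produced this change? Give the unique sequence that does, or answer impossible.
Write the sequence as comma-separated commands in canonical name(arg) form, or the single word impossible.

key: order matters: swapping straight(2) and arc(right, 3) lands elsewhere
initial: (-2, 2) facing up
t=1 straight(2) ⇒ (-2, 4) facing up
t=2 arc(right, 3) ⇒ (1, 7) facing right
t=3 arc(right, 3) ⇒ (4, 4) facing down
no rival 3-sequence matches.

straight(2), arc(right, 3), arc(right, 3)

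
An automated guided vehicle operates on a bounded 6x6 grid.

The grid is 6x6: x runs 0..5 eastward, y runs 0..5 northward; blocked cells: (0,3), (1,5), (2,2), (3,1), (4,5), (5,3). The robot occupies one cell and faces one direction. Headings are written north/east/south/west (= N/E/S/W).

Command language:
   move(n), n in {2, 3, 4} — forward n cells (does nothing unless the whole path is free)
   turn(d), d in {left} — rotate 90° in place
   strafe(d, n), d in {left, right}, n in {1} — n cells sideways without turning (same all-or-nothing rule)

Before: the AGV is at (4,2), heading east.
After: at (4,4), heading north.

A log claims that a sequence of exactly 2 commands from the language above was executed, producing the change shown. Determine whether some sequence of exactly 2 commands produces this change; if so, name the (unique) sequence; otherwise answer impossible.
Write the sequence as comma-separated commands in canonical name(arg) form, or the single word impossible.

key: position moved to (4,4) AND the heading swung to N — translation plus rotation needed
begin: at (4,2), heading east
[1] after turn(left): at (4,2), heading north
[2] after move(2): at (4,4), heading north
no rival 2-sequence matches.

turn(left), move(2)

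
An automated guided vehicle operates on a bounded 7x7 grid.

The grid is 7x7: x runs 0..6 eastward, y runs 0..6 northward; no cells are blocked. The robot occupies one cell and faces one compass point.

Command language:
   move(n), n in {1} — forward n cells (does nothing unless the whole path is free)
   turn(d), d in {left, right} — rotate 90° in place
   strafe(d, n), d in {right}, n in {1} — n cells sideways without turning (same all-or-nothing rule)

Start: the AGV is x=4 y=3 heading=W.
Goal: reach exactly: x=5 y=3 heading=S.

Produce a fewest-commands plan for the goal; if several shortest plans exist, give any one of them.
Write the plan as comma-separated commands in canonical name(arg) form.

turn(right), turn(right), move(1), turn(right)

begin: x=4 y=3 heading=W
[1] after turn(right): x=4 y=3 heading=N
[2] after turn(right): x=4 y=3 heading=E
[3] after move(1): x=5 y=3 heading=E
[4] after turn(right): x=5 y=3 heading=S
no 3-step plan works, so 4 is optimal.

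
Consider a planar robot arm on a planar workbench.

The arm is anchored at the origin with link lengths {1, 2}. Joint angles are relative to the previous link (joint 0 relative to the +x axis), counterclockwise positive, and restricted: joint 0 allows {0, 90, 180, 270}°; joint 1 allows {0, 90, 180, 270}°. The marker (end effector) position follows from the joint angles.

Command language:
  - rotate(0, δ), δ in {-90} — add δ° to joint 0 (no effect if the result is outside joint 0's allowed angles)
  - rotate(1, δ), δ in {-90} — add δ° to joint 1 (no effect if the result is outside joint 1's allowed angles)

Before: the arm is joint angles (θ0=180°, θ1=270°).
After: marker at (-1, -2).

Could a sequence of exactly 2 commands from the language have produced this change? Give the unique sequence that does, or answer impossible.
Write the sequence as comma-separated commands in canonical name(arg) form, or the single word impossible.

t0: joint angles (θ0=180°, θ1=270°)
step 1 (rotate(1, -90)): joint angles (θ0=180°, θ1=180°)
step 2 (rotate(1, -90)): joint angles (θ0=180°, θ1=90°)
uniquely the one of 4 2-step routes that fits.

rotate(1, -90), rotate(1, -90)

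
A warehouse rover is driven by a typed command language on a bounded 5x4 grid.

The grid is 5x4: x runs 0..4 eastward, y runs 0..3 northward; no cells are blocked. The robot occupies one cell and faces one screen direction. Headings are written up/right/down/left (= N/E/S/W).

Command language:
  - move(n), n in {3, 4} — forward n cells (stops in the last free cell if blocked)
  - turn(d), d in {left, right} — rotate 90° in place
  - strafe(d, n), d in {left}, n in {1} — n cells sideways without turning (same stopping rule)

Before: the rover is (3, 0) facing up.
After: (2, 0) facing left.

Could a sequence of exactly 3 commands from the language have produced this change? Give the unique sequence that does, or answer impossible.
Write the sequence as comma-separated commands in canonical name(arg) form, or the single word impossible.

strafe(left, 1), turn(left), strafe(left, 1)

key: cell and facing (now W) both changed — the 3 commands mix motion and turning
t0: (3, 0) facing up
[1] after strafe(left, 1): (2, 0) facing up
[2] after turn(left): (2, 0) facing left
[3] after strafe(left, 1): (2, 0) facing left
no other 3-command option fits: unique.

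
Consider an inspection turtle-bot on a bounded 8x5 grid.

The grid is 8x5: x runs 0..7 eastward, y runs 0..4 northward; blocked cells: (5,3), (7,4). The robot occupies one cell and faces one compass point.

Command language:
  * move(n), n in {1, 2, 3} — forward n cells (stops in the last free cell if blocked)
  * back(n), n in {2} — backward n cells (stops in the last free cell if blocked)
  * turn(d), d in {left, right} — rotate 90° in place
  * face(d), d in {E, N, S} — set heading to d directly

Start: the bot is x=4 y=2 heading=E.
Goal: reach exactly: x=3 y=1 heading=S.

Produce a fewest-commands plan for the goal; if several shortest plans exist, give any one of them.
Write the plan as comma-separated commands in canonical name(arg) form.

initial: x=4 y=2 heading=E
step 1 (back(2)): x=2 y=2 heading=E
step 2 (move(1)): x=3 y=2 heading=E
step 3 (face(S)): x=3 y=2 heading=S
step 4 (move(1)): x=3 y=1 heading=S
no 3-step plan works, so 4 is optimal.

back(2), move(1), face(S), move(1)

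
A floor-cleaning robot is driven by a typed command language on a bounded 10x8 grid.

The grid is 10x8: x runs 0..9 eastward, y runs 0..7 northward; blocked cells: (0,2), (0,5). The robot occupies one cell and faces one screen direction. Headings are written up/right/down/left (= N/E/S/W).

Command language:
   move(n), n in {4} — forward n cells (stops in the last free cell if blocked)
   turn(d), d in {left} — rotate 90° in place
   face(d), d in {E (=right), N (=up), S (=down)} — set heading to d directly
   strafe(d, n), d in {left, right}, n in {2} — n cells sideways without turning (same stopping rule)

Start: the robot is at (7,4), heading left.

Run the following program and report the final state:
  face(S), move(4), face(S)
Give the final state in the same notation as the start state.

at (7,0), heading down

start: at (7,4), heading left
t=1 face(S) ⇒ at (7,4), heading down
t=2 move(4) ⇒ at (7,0), heading down
t=3 face(S) ⇒ at (7,0), heading down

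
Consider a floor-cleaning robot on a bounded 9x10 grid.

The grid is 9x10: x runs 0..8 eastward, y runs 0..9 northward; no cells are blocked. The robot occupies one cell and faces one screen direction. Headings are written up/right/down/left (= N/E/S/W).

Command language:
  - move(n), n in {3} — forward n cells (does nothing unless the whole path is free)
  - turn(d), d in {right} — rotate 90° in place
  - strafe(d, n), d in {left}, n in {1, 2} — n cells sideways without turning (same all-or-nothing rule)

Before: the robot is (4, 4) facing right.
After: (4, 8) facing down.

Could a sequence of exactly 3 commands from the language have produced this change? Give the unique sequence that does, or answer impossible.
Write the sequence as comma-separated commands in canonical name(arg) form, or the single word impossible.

key: position moved to (4,8) AND the heading swung to S — translation plus rotation needed
t0: (4, 4) facing right
step 1 (strafe(left, 2)): (4, 6) facing right
step 2 (strafe(left, 2)): (4, 8) facing right
step 3 (turn(right)): (4, 8) facing down
uniquely the one of 64 3-step routes that fits.

strafe(left, 2), strafe(left, 2), turn(right)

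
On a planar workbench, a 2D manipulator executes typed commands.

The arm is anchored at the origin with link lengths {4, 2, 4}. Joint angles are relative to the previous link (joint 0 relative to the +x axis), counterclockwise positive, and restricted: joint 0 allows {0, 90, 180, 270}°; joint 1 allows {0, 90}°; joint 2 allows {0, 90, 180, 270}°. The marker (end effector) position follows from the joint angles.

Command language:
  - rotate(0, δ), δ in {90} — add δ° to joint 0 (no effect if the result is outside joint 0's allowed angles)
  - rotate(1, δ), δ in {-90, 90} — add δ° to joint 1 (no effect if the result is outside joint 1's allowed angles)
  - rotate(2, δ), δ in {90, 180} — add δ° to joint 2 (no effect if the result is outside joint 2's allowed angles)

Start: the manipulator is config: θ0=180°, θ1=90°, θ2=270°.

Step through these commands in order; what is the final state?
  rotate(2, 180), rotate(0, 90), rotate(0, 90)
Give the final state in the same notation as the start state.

config: θ0=0°, θ1=90°, θ2=90°

initial: config: θ0=180°, θ1=90°, θ2=270°
step 1 (rotate(2, 180)): config: θ0=180°, θ1=90°, θ2=90°
step 2 (rotate(0, 90)): config: θ0=270°, θ1=90°, θ2=90°
step 3 (rotate(0, 90)): config: θ0=0°, θ1=90°, θ2=90°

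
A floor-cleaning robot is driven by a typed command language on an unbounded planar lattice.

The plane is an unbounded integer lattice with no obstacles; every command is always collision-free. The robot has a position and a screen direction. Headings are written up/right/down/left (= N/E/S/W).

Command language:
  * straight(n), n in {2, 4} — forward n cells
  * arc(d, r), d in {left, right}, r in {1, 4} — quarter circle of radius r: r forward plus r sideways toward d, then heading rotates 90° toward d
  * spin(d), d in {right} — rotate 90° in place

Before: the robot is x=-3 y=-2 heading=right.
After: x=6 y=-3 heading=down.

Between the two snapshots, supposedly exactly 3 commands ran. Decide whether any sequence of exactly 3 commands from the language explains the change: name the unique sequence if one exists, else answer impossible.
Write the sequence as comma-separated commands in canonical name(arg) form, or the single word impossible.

straight(4), straight(4), arc(right, 1)

key: order matters: swapping straight(4) and arc(right, 1) lands elsewhere
t0: x=-3 y=-2 heading=right
[1] after straight(4): x=1 y=-2 heading=right
[2] after straight(4): x=5 y=-2 heading=right
[3] after arc(right, 1): x=6 y=-3 heading=down
no other 3-command option fits: unique.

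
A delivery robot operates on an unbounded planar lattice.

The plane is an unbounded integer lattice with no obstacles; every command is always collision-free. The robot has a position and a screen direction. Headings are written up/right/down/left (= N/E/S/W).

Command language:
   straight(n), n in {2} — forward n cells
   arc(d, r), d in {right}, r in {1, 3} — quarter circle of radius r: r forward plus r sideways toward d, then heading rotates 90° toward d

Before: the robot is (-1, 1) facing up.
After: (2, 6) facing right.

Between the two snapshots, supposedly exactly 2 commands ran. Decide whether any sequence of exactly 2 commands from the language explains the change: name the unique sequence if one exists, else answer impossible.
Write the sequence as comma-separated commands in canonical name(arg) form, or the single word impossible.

key: order matters: swapping straight(2) and arc(right, 3) lands elsewhere
t0: (-1, 1) facing up
[1] after straight(2): (-1, 3) facing up
[2] after arc(right, 3): (2, 6) facing right
no rival 2-sequence matches.

straight(2), arc(right, 3)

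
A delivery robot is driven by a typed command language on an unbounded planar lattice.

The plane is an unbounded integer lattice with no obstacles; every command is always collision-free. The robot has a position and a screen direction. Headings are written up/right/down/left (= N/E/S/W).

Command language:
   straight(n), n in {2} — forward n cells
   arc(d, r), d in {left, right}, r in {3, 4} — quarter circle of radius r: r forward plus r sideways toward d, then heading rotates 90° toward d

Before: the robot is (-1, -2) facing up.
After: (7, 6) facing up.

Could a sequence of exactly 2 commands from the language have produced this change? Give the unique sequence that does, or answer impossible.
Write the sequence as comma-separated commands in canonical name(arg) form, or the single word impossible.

arc(right, 4), arc(left, 4)

key: order matters: swapping arc(right, 4) and arc(left, 4) lands elsewhere
start: (-1, -2) facing up
1. arc(right, 4) → (3, 2) facing right
2. arc(left, 4) → (7, 6) facing up
no rival 2-sequence matches.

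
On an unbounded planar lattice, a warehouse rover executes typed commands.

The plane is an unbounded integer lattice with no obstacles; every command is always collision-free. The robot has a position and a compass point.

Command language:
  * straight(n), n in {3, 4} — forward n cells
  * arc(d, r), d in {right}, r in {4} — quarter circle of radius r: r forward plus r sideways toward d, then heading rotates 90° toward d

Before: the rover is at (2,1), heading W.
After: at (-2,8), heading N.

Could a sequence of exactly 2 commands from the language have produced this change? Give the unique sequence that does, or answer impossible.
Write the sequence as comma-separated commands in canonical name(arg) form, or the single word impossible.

arc(right, 4), straight(3)

key: cell and facing (now N) both changed — the 2 commands mix motion and turning
begin: at (2,1), heading W
1. arc(right, 4) → at (-2,5), heading N
2. straight(3) → at (-2,8), heading N
no rival 2-sequence matches.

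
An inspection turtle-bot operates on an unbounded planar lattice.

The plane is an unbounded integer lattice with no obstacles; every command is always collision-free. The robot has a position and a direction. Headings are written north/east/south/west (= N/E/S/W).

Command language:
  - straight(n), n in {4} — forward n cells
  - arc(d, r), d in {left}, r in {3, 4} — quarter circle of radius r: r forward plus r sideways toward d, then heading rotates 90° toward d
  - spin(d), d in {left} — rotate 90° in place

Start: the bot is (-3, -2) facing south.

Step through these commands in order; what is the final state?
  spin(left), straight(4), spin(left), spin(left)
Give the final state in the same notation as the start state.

begin: (-3, -2) facing south
[1] after spin(left): (-3, -2) facing east
[2] after straight(4): (1, -2) facing east
[3] after spin(left): (1, -2) facing north
[4] after spin(left): (1, -2) facing west

(1, -2) facing west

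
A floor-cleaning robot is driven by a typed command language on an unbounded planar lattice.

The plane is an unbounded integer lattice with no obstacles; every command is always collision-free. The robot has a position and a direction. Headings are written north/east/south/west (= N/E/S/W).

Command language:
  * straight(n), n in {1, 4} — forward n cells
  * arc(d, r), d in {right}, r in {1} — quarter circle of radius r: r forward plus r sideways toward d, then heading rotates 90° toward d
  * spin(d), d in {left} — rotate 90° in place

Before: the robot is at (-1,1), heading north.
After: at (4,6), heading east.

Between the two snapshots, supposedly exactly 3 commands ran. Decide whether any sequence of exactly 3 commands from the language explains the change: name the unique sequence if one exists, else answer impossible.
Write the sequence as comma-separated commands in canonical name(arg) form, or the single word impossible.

key: cell and facing (now E) both changed — the 3 commands mix motion and turning
begin: at (-1,1), heading north
step 1 (straight(4)): at (-1,5), heading north
step 2 (arc(right, 1)): at (0,6), heading east
step 3 (straight(4)): at (4,6), heading east
no other 3-command option fits: unique.

straight(4), arc(right, 1), straight(4)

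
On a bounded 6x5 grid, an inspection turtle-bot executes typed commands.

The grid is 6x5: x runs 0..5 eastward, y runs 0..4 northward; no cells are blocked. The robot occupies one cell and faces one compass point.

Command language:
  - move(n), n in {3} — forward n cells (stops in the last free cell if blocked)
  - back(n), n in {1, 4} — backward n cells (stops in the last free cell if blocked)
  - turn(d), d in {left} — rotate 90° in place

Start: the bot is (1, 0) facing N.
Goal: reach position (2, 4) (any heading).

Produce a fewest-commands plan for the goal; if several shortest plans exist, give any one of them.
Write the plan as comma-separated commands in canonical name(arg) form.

initial: (1, 0) facing N
1. move(3) → (1, 3) facing N
2. move(3) → (1, 4) facing N
3. turn(left) → (1, 4) facing W
4. back(1) → (2, 4) facing W
no 3-step plan works, so 4 is optimal.

move(3), move(3), turn(left), back(1)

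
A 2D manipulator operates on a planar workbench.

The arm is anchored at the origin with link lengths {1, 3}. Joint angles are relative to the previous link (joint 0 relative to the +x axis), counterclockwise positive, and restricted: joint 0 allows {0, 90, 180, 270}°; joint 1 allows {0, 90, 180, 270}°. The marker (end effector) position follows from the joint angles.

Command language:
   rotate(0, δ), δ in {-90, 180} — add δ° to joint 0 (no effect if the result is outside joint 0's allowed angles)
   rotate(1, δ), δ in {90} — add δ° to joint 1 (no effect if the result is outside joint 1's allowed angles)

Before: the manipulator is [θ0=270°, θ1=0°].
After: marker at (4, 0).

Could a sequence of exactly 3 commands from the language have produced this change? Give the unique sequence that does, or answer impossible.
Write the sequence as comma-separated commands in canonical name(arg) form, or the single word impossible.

from: [θ0=270°, θ1=0°]
t=1 rotate(0, -90) ⇒ [θ0=180°, θ1=0°]
t=2 rotate(0, -90) ⇒ [θ0=90°, θ1=0°]
t=3 rotate(0, -90) ⇒ [θ0=0°, θ1=0°]
all 27 alternatives checked — unique.

rotate(0, -90), rotate(0, -90), rotate(0, -90)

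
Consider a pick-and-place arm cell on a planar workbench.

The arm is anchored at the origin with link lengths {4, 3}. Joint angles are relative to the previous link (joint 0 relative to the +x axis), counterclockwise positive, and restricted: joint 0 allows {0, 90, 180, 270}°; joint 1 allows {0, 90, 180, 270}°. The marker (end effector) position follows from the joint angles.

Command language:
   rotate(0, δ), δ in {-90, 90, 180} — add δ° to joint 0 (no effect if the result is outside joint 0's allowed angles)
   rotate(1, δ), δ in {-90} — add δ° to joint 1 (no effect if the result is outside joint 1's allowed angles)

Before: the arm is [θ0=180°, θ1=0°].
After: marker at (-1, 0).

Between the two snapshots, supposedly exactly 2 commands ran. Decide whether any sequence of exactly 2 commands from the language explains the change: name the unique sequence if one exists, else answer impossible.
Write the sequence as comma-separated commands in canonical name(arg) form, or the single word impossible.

rotate(1, -90), rotate(1, -90)

begin: [θ0=180°, θ1=0°]
1. rotate(1, -90) → [θ0=180°, θ1=270°]
2. rotate(1, -90) → [θ0=180°, θ1=180°]
no rival 2-sequence matches.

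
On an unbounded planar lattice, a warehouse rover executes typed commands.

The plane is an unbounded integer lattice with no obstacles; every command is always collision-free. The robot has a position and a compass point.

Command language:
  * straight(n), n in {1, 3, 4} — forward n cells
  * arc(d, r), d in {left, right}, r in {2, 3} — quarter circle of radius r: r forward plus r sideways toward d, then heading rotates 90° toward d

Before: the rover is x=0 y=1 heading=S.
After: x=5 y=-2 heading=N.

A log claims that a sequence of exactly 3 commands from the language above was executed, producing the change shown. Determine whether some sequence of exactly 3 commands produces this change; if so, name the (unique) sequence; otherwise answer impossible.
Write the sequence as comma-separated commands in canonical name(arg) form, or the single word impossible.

key: order matters: swapping straight(4) and arc(left, 3) lands elsewhere
start: x=0 y=1 heading=S
[1] after straight(4): x=0 y=-3 heading=S
[2] after arc(left, 2): x=2 y=-5 heading=E
[3] after arc(left, 3): x=5 y=-2 heading=N
no rival 3-sequence matches.

straight(4), arc(left, 2), arc(left, 3)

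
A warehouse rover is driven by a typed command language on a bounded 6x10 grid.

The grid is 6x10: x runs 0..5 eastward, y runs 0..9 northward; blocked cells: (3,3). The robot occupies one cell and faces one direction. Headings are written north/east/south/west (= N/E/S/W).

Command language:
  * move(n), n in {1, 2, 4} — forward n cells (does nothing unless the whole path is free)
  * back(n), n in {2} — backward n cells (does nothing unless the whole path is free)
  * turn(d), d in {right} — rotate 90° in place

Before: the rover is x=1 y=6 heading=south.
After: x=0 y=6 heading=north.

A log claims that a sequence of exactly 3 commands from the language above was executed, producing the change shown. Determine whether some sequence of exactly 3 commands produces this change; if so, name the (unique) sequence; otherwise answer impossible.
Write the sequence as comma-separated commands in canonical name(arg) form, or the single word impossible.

key: cell and facing (now N) both changed — the 3 commands mix motion and turning
begin: x=1 y=6 heading=south
1. turn(right) → x=1 y=6 heading=west
2. move(1) → x=0 y=6 heading=west
3. turn(right) → x=0 y=6 heading=north
no other 3-command option fits: unique.

turn(right), move(1), turn(right)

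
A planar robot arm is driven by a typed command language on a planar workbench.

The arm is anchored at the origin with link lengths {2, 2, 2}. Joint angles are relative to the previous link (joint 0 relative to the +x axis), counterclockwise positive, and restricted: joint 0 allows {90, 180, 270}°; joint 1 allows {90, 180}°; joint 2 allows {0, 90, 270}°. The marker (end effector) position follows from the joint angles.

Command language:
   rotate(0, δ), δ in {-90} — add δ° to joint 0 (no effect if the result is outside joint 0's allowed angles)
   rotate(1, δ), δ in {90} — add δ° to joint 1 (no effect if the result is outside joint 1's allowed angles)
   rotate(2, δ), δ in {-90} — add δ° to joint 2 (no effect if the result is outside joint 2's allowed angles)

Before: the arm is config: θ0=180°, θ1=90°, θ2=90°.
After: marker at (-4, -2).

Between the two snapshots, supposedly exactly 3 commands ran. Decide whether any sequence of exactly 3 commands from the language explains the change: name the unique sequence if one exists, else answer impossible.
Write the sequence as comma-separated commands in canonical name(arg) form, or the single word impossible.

t0: config: θ0=180°, θ1=90°, θ2=90°
t=1 rotate(2, -90) ⇒ config: θ0=180°, θ1=90°, θ2=0°
t=2 rotate(2, -90) ⇒ config: θ0=180°, θ1=90°, θ2=270°
t=3 rotate(2, -90) ⇒ config: θ0=180°, θ1=90°, θ2=270°
uniquely the one of 27 3-step routes that fits.

rotate(2, -90), rotate(2, -90), rotate(2, -90)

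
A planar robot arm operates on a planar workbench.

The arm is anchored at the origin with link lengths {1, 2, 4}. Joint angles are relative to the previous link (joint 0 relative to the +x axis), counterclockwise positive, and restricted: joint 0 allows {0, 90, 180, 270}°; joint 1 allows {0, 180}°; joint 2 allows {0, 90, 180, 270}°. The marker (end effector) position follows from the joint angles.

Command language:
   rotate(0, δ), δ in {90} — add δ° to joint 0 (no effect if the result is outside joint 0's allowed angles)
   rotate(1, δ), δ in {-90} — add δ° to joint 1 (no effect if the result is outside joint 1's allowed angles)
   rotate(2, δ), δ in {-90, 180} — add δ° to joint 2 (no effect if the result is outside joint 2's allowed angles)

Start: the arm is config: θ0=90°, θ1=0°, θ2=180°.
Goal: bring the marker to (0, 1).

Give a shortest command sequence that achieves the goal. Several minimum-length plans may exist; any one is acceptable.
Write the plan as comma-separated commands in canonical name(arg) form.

initial: config: θ0=90°, θ1=0°, θ2=180°
t=1 rotate(0, 90) ⇒ config: θ0=180°, θ1=0°, θ2=180°
t=2 rotate(0, 90) ⇒ config: θ0=270°, θ1=0°, θ2=180°
shorter routes all fall short; 2 is best.

rotate(0, 90), rotate(0, 90)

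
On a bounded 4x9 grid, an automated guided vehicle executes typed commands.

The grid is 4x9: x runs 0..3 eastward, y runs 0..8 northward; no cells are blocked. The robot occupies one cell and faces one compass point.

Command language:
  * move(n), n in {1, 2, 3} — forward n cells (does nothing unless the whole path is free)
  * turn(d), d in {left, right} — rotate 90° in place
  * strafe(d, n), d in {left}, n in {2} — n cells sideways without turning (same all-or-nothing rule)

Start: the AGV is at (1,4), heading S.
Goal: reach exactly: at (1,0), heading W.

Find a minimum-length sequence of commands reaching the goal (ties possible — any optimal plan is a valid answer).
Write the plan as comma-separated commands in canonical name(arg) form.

from: at (1,4), heading S
step 1 (turn(right)): at (1,4), heading W
step 2 (strafe(left, 2)): at (1,2), heading W
step 3 (strafe(left, 2)): at (1,0), heading W
shorter routes all fall short; 3 is best.

turn(right), strafe(left, 2), strafe(left, 2)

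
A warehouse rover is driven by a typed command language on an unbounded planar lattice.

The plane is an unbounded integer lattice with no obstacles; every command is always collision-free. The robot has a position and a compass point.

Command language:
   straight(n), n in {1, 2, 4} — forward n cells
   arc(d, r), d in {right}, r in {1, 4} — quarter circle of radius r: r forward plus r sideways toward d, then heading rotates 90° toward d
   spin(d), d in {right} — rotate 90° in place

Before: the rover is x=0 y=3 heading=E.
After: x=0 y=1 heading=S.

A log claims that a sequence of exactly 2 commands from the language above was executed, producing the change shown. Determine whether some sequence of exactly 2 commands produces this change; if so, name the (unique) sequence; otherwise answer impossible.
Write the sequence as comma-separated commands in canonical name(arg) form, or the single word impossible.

spin(right), straight(2)

key: cell and facing (now S) both changed — the 2 commands mix motion and turning
initial: x=0 y=3 heading=E
t=1 spin(right) ⇒ x=0 y=3 heading=S
t=2 straight(2) ⇒ x=0 y=1 heading=S
all 36 alternatives checked — unique.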